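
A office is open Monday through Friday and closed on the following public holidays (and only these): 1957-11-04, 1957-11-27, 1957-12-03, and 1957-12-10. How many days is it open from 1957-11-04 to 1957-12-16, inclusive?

27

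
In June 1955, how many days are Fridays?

June 1, 1955 is a Wednesday.
From June 1, 1955 to June 30, 1955 is 30 days inclusive.
30 = 7 × 4 + 2, so there are 4 full weeks plus 2 extra days.
Each full week contributes one Friday: 4 so far.
The 2 extra days are Wed, Thu — none qualify.
Total: 4 + 0 = 4.

4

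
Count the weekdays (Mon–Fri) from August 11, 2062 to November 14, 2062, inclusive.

68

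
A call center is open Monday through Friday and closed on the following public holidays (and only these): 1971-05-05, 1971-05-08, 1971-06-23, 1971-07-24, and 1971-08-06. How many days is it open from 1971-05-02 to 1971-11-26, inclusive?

1971-05-02 is a Sunday.
From 1971-05-02 to 1971-11-26 is 209 days inclusive.
209 = 7 × 29 + 6, so there are 29 full weeks plus 6 extra days.
Each full week contributes 5 weekdays (Mon–Fri): 29 × 5 = 145.
The 6 extra days are Sun, Mon, Tue, Wed, Thu, Fri — 5 of them qualify.
Total: 145 + 5 = 150.
Holidays: 1971-05-05 (Wed); 1971-05-08 (Sat); 1971-06-23 (Wed); 1971-07-24 (Sat); 1971-08-06 (Fri).
3 of the 5 holidays fall on weekdays; the rest are weekends and were already excluded.
Business days: 150 − 3 = 147.

147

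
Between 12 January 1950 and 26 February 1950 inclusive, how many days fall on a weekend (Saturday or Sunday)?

14

12 January 1950 is a Thursday.
The range spans 46 days (inclusive of both endpoints).
46 = 7 × 6 + 4, so there are 6 full weeks plus 4 extra days.
Each full week contributes 2 weekend days (Sat, Sun): 6 × 2 = 12.
The 4 extra days are Thursday, Friday, Saturday, Sunday — 2 of them qualify.
Total: 12 + 2 = 14.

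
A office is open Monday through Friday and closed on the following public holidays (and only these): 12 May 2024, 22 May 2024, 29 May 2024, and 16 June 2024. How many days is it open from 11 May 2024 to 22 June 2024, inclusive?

28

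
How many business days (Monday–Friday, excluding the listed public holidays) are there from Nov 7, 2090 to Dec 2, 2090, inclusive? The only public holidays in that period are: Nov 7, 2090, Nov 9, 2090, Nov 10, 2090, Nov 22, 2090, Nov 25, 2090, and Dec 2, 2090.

15 business days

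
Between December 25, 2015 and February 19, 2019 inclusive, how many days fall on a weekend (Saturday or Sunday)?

330

December 25, 2015 is a Friday.
That's 1153 days from start to end, counting both.
1153 = 7 × 164 + 5, so there are 164 full weeks plus 5 extra days.
Each full week contributes 2 weekend days (Sat, Sun): 164 × 2 = 328.
The 5 extra days are Fri, Sat, Sun, Mon, Tue — 2 of them qualify.
Total: 328 + 2 = 330.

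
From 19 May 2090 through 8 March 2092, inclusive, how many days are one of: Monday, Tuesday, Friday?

283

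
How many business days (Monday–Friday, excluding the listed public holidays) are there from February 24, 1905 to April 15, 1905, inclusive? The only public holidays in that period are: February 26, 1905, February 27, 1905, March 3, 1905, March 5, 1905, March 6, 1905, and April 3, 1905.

32

February 24, 1905 is a Friday.
From February 24, 1905 to April 15, 1905 is 51 days inclusive.
51 = 7 × 7 + 2, so there are 7 full weeks plus 2 extra days.
Each full week contributes 5 weekdays (Mon–Fri): 7 × 5 = 35.
The 2 extra days are Fri, Sat — 1 of them qualifies.
Total: 35 + 1 = 36.
Holidays: February 26, 1905 (Sun); February 27, 1905 (Mon); March 3, 1905 (Fri); March 5, 1905 (Sun); March 6, 1905 (Mon); April 3, 1905 (Mon).
4 of the 6 holidays fall on weekdays; the rest are weekends and were already excluded.
Business days: 36 − 4 = 32.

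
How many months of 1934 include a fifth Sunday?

A month has five Sundays exactly when Sunday falls within its first (length − 28) days.
Jan: 31 days, starts Mon → 5 of Mon, Tue, Wed
Feb: 28 days, starts Thu → 5 of (none)
Mar: 31 days, starts Thu → 5 of Thu, Fri, Sat
Apr: 30 days, starts Sun → 5 of Sun, Mon ✓
May: 31 days, starts Tue → 5 of Tue, Wed, Thu
Jun: 30 days, starts Fri → 5 of Fri, Sat
Jul: 31 days, starts Sun → 5 of Sun, Mon, Tue ✓
Aug: 31 days, starts Wed → 5 of Wed, Thu, Fri
Sep: 30 days, starts Sat → 5 of Sat, Sun ✓
Oct: 31 days, starts Mon → 5 of Mon, Tue, Wed
Nov: 30 days, starts Thu → 5 of Thu, Fri
Dec: 31 days, starts Sat → 5 of Sat, Sun, Mon ✓
Months with five Sundays: Apr, Jul, Sep, Dec.

4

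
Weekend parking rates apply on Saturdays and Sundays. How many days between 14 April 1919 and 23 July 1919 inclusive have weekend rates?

28

14 April 1919 is a Monday.
That's 101 days from start to end, counting both.
101 = 7 × 14 + 3, so there are 14 full weeks plus 3 extra days.
Each full week contributes 2 weekend days (Sat, Sun): 14 × 2 = 28.
The 3 extra days are Mon, Tue, Wed — none qualify.
Total: 28 + 0 = 28.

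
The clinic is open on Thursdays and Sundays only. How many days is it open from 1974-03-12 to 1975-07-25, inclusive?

143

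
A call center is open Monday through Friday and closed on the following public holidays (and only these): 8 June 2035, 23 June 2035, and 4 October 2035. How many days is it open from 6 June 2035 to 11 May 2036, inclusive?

6 June 2035 is a Wednesday.
That's 341 days from start to end, counting both.
341 = 7 × 48 + 5, so there are 48 full weeks plus 5 extra days.
Each full week contributes 5 weekdays (Mon–Fri): 48 × 5 = 240.
The 5 extra days are Wed, Thu, Fri, Sat, Sun — 3 of them qualify.
Total: 240 + 3 = 243.
Holidays: 8 June 2035 (Fri); 23 June 2035 (Sat); 4 October 2035 (Thu).
2 of the 3 holidays fall on weekdays; the rest are weekends and were already excluded.
Business days: 243 − 2 = 241.

241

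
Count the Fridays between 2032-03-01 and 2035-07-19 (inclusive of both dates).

176

2032-03-01 is a Monday.
That's 1236 days from start to end, counting both.
1236 = 7 × 176 + 4, so there are 176 full weeks plus 4 extra days.
Each full week contributes one Friday: 176 so far.
The 4 extra days are Monday, Tuesday, Wednesday, Thursday — none qualify.
Total: 176 + 0 = 176.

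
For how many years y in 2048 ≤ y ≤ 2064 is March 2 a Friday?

2

Day of week of March 2 in each year:
2048: Mon, 2049: Tue, 2050: Wed, 2051: Thu, 2052: Sat, 2053: Sun, 2054: Mon, 2055: Tue, 2056: Thu, 2057: Fri ✓, 2058: Sat, 2059: Sun, 2060: Tue, 2061: Wed, 2062: Thu, 2063: Fri ✓, 2064: Sun
Fridays: 2057, 2063.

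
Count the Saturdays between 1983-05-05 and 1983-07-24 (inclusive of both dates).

1983-05-05 is a Thursday.
The range spans 81 days (inclusive of both endpoints).
81 = 7 × 11 + 4, so there are 11 full weeks plus 4 extra days.
Each full week contributes one Saturday: 11 so far.
The 4 extra days are Thursday, Friday, Saturday, Sunday — 1 of them qualifies.
Total: 11 + 1 = 12.

12 Saturdays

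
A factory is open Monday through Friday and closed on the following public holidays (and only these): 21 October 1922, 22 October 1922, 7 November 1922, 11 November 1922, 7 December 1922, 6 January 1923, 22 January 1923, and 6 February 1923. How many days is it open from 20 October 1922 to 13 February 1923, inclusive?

20 October 1922 is a Friday.
The range spans 117 days (inclusive of both endpoints).
117 = 7 × 16 + 5, so there are 16 full weeks plus 5 extra days.
Each full week contributes 5 weekdays (Mon–Fri): 16 × 5 = 80.
The 5 extra days are Friday, Saturday, Sunday, Monday, Tuesday — 3 of them qualify.
Total: 80 + 3 = 83.
Holidays: 21 October 1922 (Sat); 22 October 1922 (Sun); 7 November 1922 (Tue); 11 November 1922 (Sat); 7 December 1922 (Thu); 6 January 1923 (Sat); 22 January 1923 (Mon); 6 February 1923 (Tue).
4 of the 8 holidays fall on weekdays; the rest are weekends and were already excluded.
Business days: 83 − 4 = 79.

79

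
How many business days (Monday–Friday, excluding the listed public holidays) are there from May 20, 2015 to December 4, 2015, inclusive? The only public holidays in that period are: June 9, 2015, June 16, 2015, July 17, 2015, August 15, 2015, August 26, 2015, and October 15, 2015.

May 20, 2015 is a Wednesday.
From May 20, 2015 to December 4, 2015 is 199 days inclusive.
199 = 7 × 28 + 3, so there are 28 full weeks plus 3 extra days.
Each full week contributes 5 weekdays (Mon–Fri): 28 × 5 = 140.
The 3 extra days are Wednesday, Thursday, Friday — 3 of them qualify.
Total: 140 + 3 = 143.
Holidays: June 9, 2015 (Tue); June 16, 2015 (Tue); July 17, 2015 (Fri); August 15, 2015 (Sat); August 26, 2015 (Wed); October 15, 2015 (Thu).
5 of the 6 holidays fall on weekdays; the rest are weekends and were already excluded.
Business days: 143 − 5 = 138.

138 business days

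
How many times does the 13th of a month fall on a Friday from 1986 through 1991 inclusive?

11

Friday-the-13ths by year:
1986: Jun
1987: Feb, Mar, Nov
1988: May
1989: Jan, Oct
1990: Apr, Jul
1991: Sep, Dec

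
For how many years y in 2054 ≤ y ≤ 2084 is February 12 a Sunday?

Day of week of February 12 in each year:
2054: Thu, 2055: Fri, 2056: Sat, 2057: Mon, 2058: Tue, 2059: Wed, 2060: Thu, 2061: Sat, 2062: Sun ✓, 2063: Mon, 2064: Tue, 2065: Thu, 2066: Fri, 2067: Sat, 2068: Sun ✓, 2069: Tue, 2070: Wed, 2071: Thu, 2072: Fri, 2073: Sun ✓, 2074: Mon, 2075: Tue, 2076: Wed, 2077: Fri, 2078: Sat, 2079: Sun ✓, 2080: Mon, 2081: Wed, 2082: Thu, 2083: Fri, 2084: Sat
Sundays: 2062, 2068, 2073, 2079.

4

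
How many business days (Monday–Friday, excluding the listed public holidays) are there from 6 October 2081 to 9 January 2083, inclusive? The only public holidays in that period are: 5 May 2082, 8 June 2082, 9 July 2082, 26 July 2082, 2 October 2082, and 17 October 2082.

326

6 October 2081 is a Monday.
From 6 October 2081 to 9 January 2083 is 461 days inclusive.
461 = 7 × 65 + 6, so there are 65 full weeks plus 6 extra days.
Each full week contributes 5 weekdays (Mon–Fri): 65 × 5 = 325.
The 6 extra days are Mon, Tue, Wed, Thu, Fri, Sat — 5 of them qualify.
Total: 325 + 5 = 330.
Holidays: 5 May 2082 (Tue); 8 June 2082 (Mon); 9 July 2082 (Thu); 26 July 2082 (Sun); 2 October 2082 (Fri); 17 October 2082 (Sat).
4 of the 6 holidays fall on weekdays; the rest are weekends and were already excluded.
Business days: 330 − 4 = 326.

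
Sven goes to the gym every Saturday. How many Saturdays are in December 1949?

5

December 1, 1949 is a Thursday.
The range spans 31 days (inclusive of both endpoints).
31 = 7 × 4 + 3, so there are 4 full weeks plus 3 extra days.
Each full week contributes one Saturday: 4 so far.
The 3 extra days are Thu, Fri, Sat — 1 of them qualifies.
Total: 4 + 1 = 5.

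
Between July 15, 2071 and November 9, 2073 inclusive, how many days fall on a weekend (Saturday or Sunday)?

242

July 15, 2071 is a Wednesday.
From July 15, 2071 to November 9, 2073 is 849 days inclusive.
849 = 7 × 121 + 2, so there are 121 full weeks plus 2 extra days.
Each full week contributes 2 weekend days (Sat, Sun): 121 × 2 = 242.
The 2 extra days are Wed, Thu — none qualify.
Total: 242 + 0 = 242.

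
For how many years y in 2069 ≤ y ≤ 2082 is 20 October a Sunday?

3

Day of week of October 20 in each year:
2069: Sun ✓, 2070: Mon, 2071: Tue, 2072: Thu, 2073: Fri, 2074: Sat, 2075: Sun ✓, 2076: Tue, 2077: Wed, 2078: Thu, 2079: Fri, 2080: Sun ✓, 2081: Mon, 2082: Tue
Sundays: 2069, 2075, 2080.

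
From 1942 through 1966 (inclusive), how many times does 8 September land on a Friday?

Day of week of September 8 in each year:
1942: Tue, 1943: Wed, 1944: Fri ✓, 1945: Sat, 1946: Sun, 1947: Mon, 1948: Wed, 1949: Thu, 1950: Fri ✓, 1951: Sat, 1952: Mon, 1953: Tue, 1954: Wed, 1955: Thu, 1956: Sat, 1957: Sun, 1958: Mon, 1959: Tue, 1960: Thu, 1961: Fri ✓, 1962: Sat, 1963: Sun, 1964: Tue, 1965: Wed, 1966: Thu
Fridays: 1944, 1950, 1961.

3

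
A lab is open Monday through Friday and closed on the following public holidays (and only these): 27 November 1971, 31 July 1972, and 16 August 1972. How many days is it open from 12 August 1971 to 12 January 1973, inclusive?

370 working days

12 August 1971 is a Thursday.
From 12 August 1971 to 12 January 1973 is 520 days inclusive.
520 = 7 × 74 + 2, so there are 74 full weeks plus 2 extra days.
Each full week contributes 5 weekdays (Mon–Fri): 74 × 5 = 370.
The 2 extra days are Thursday, Friday — 2 of them qualify.
Total: 370 + 2 = 372.
Holidays: 27 November 1971 (Sat); 31 July 1972 (Mon); 16 August 1972 (Wed).
2 of the 3 holidays fall on weekdays; the rest are weekends and were already excluded.
Business days: 372 − 2 = 370.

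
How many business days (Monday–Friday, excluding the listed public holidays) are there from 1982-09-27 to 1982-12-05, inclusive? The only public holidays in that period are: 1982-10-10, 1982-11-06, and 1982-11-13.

50 business days

1982-09-27 is a Monday.
From 1982-09-27 to 1982-12-05 is 70 days inclusive.
70 = 7 × 10, so the span is exactly 10 full weeks.
Each full week contributes 5 weekdays (Mon–Fri): 10 × 5 = 50.
Total: 50.
Holidays: 1982-10-10 (Sun); 1982-11-06 (Sat); 1982-11-13 (Sat).
None of the 3 holidays fall on a weekday, so nothing to subtract.
Business days: 50 − 0 = 50.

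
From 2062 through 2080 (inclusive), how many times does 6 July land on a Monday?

3

Day of week of July 6 in each year:
2062: Thu, 2063: Fri, 2064: Sun, 2065: Mon ✓, 2066: Tue, 2067: Wed, 2068: Fri, 2069: Sat, 2070: Sun, 2071: Mon ✓, 2072: Wed, 2073: Thu, 2074: Fri, 2075: Sat, 2076: Mon ✓, 2077: Tue, 2078: Wed, 2079: Thu, 2080: Sat
Mondays: 2065, 2071, 2076.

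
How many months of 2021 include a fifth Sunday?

4

A month has five Sundays exactly when Sunday falls within its first (length − 28) days.
Jan: 31 days, starts Fri → 5 of Fri, Sat, Sun ✓
Feb: 28 days, starts Mon → 5 of (none)
Mar: 31 days, starts Mon → 5 of Mon, Tue, Wed
Apr: 30 days, starts Thu → 5 of Thu, Fri
May: 31 days, starts Sat → 5 of Sat, Sun, Mon ✓
Jun: 30 days, starts Tue → 5 of Tue, Wed
Jul: 31 days, starts Thu → 5 of Thu, Fri, Sat
Aug: 31 days, starts Sun → 5 of Sun, Mon, Tue ✓
Sep: 30 days, starts Wed → 5 of Wed, Thu
Oct: 31 days, starts Fri → 5 of Fri, Sat, Sun ✓
Nov: 30 days, starts Mon → 5 of Mon, Tue
Dec: 31 days, starts Wed → 5 of Wed, Thu, Fri
Months with five Sundays: Jan, May, Aug, Oct.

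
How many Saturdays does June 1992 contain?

June 1, 1992 is a Monday.
That's 30 days from start to end, counting both.
30 = 7 × 4 + 2, so there are 4 full weeks plus 2 extra days.
Each full week contributes one Saturday: 4 so far.
The 2 extra days are Mon, Tue — none qualify.
Total: 4 + 0 = 4.

4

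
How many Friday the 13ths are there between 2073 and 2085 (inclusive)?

22

Friday-the-13ths by year:
2073: Jan, Oct
2074: Apr, Jul
2075: Sep, Dec
2076: Mar, Nov
2077: Aug
2078: May
2079: Jan, Oct
2080: Sep, Dec
2081: Jun
2082: Feb, Mar, Nov
2083: Aug
2084: Oct
2085: Apr, Jul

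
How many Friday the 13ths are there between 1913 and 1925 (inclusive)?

22

Friday-the-13ths by year:
1913: Jun
1914: Feb, Mar, Nov
1915: Aug
1916: Oct
1917: Apr, Jul
1918: Sep, Dec
1919: Jun
1920: Feb, Aug
1921: May
1922: Jan, Oct
1923: Apr, Jul
1924: Jun
1925: Feb, Mar, Nov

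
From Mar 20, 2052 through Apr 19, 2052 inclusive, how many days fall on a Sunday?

Mar 20, 2052 is a Wednesday.
That's 31 days from start to end, counting both.
31 = 7 × 4 + 3, so there are 4 full weeks plus 3 extra days.
Each full week contributes one Sunday: 4 so far.
The 3 extra days are Wednesday, Thursday, Friday — none qualify.
Total: 4 + 0 = 4.

4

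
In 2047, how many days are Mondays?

52

1 January 2047 is a Tuesday.
The range spans 365 days (inclusive of both endpoints).
365 = 7 × 52 + 1, so there are 52 full weeks plus 1 extra day.
Each full week contributes one Monday: 52 so far.
The 1 extra day is Tue — none qualify.
Total: 52 + 0 = 52.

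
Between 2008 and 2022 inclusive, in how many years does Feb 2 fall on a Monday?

2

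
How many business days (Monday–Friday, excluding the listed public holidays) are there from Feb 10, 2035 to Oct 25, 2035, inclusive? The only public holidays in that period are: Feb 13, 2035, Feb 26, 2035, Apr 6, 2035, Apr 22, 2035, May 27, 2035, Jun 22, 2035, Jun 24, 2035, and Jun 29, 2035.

179 business days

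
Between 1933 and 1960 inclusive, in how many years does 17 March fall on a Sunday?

4

Day of week of March 17 in each year:
1933: Fri, 1934: Sat, 1935: Sun ✓, 1936: Tue, 1937: Wed, 1938: Thu, 1939: Fri, 1940: Sun ✓, 1941: Mon, 1942: Tue, 1943: Wed, 1944: Fri, 1945: Sat, 1946: Sun ✓, 1947: Mon, 1948: Wed, 1949: Thu, 1950: Fri, 1951: Sat, 1952: Mon, 1953: Tue, 1954: Wed, 1955: Thu, 1956: Sat, 1957: Sun ✓, 1958: Mon, 1959: Tue, 1960: Thu
Sundays: 1935, 1940, 1946, 1957.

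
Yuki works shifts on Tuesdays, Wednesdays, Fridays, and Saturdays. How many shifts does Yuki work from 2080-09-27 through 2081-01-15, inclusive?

64

2080-09-27 is a Friday.
That's 111 days from start to end, counting both.
111 = 7 × 15 + 6, so there are 15 full weeks plus 6 extra days.
Each full week contributes 4 days from the set (Tue, Wed, Fri, Sat): 15 × 4 = 60.
The 6 extra days are Fri, Sat, Sun, Mon, Tue, Wed — 4 of them qualify.
Total: 60 + 4 = 64.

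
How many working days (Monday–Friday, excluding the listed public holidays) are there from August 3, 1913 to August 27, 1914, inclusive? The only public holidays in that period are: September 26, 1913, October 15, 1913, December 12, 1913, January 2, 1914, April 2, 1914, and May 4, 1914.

273 working days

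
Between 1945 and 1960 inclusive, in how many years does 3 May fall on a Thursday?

Day of week of May 3 in each year:
1945: Thu ✓, 1946: Fri, 1947: Sat, 1948: Mon, 1949: Tue, 1950: Wed, 1951: Thu ✓, 1952: Sat, 1953: Sun, 1954: Mon, 1955: Tue, 1956: Thu ✓, 1957: Fri, 1958: Sat, 1959: Sun, 1960: Tue
Thursdays: 1945, 1951, 1956.

3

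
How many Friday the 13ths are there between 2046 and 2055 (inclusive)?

17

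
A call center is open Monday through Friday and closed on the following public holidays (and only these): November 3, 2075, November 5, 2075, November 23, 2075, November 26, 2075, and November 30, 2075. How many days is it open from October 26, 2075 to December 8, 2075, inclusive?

October 26, 2075 is a Saturday.
From October 26, 2075 to December 8, 2075 is 44 days inclusive.
44 = 7 × 6 + 2, so there are 6 full weeks plus 2 extra days.
Each full week contributes 5 weekdays (Mon–Fri): 6 × 5 = 30.
The 2 extra days are Saturday, Sunday — none qualify.
Total: 30 + 0 = 30.
Holidays: November 3, 2075 (Sun); November 5, 2075 (Tue); November 23, 2075 (Sat); November 26, 2075 (Tue); November 30, 2075 (Sat).
2 of the 5 holidays fall on weekdays; the rest are weekends and were already excluded.
Business days: 30 − 2 = 28.

28 business days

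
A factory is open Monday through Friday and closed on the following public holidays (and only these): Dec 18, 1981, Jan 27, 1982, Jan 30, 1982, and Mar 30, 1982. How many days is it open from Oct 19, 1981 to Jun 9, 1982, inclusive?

Oct 19, 1981 is a Monday.
From Oct 19, 1981 to Jun 9, 1982 is 234 days inclusive.
234 = 7 × 33 + 3, so there are 33 full weeks plus 3 extra days.
Each full week contributes 5 weekdays (Mon–Fri): 33 × 5 = 165.
The 3 extra days are Monday, Tuesday, Wednesday — 3 of them qualify.
Total: 165 + 3 = 168.
Holidays: Dec 18, 1981 (Fri); Jan 27, 1982 (Wed); Jan 30, 1982 (Sat); Mar 30, 1982 (Tue).
3 of the 4 holidays fall on weekdays; the rest are weekends and were already excluded.
Business days: 168 − 3 = 165.

165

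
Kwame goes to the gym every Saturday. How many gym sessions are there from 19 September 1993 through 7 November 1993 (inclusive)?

7

19 September 1993 is a Sunday.
That's 50 days from start to end, counting both.
50 = 7 × 7 + 1, so there are 7 full weeks plus 1 extra day.
Each full week contributes one Saturday: 7 so far.
The 1 extra day is Sunday — none qualify.
Total: 7 + 0 = 7.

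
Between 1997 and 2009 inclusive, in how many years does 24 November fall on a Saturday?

2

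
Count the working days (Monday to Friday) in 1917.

261 weekdays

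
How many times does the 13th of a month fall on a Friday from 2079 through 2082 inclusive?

Friday-the-13ths by year:
2079: Jan, Oct
2080: Sep, Dec
2081: Jun
2082: Feb, Mar, Nov

8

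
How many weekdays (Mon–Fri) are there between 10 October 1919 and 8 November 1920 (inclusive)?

10 October 1919 is a Friday.
The range spans 396 days (inclusive of both endpoints).
396 = 7 × 56 + 4, so there are 56 full weeks plus 4 extra days.
Each full week contributes 5 weekdays (Mon–Fri): 56 × 5 = 280.
The 4 extra days are Fri, Sat, Sun, Mon — 2 of them qualify.
Total: 280 + 2 = 282.

282 weekdays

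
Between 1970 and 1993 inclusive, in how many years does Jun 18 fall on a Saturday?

Day of week of June 18 in each year:
1970: Thu, 1971: Fri, 1972: Sun, 1973: Mon, 1974: Tue, 1975: Wed, 1976: Fri, 1977: Sat ✓, 1978: Sun, 1979: Mon, 1980: Wed, 1981: Thu, 1982: Fri, 1983: Sat ✓, 1984: Mon, 1985: Tue, 1986: Wed, 1987: Thu, 1988: Sat ✓, 1989: Sun, 1990: Mon, 1991: Tue, 1992: Thu, 1993: Fri
Saturdays: 1977, 1983, 1988.

3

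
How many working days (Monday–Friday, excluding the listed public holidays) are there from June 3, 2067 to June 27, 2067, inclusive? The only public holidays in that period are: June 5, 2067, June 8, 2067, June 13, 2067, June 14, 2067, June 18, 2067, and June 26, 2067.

14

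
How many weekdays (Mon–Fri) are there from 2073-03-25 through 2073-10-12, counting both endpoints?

2073-03-25 is a Saturday.
The range spans 202 days (inclusive of both endpoints).
202 = 7 × 28 + 6, so there are 28 full weeks plus 6 extra days.
Each full week contributes 5 weekdays (Mon–Fri): 28 × 5 = 140.
The 6 extra days are Sat, Sun, Mon, Tue, Wed, Thu — 4 of them qualify.
Total: 140 + 4 = 144.

144 weekdays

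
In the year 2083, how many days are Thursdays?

January 1, 2083 is a Friday.
From January 1, 2083 to December 31, 2083 is 365 days inclusive.
365 = 7 × 52 + 1, so there are 52 full weeks plus 1 extra day.
Each full week contributes one Thursday: 52 so far.
The 1 extra day is Friday — none qualify.
Total: 52 + 0 = 52.

52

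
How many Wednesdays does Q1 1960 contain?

13

January 1, 1960 is a Friday.
The range spans 91 days (inclusive of both endpoints).
91 = 7 × 13, so the span is exactly 13 full weeks.
Each full week contributes one Wednesday: 13 so far.
Total: 13.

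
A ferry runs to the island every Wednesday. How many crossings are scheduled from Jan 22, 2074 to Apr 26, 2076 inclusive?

118

Jan 22, 2074 is a Monday.
The range spans 826 days (inclusive of both endpoints).
826 = 7 × 118, so the span is exactly 118 full weeks.
Each full week contributes one Wednesday: 118 so far.
Total: 118.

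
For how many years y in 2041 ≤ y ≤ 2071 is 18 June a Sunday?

4

Day of week of June 18 in each year:
2041: Tue, 2042: Wed, 2043: Thu, 2044: Sat, 2045: Sun ✓, 2046: Mon, 2047: Tue, 2048: Thu, 2049: Fri, 2050: Sat, 2051: Sun ✓, 2052: Tue, 2053: Wed, 2054: Thu, 2055: Fri, 2056: Sun ✓, 2057: Mon, 2058: Tue, 2059: Wed, 2060: Fri, 2061: Sat, 2062: Sun ✓, 2063: Mon, 2064: Wed, 2065: Thu, 2066: Fri, 2067: Sat, 2068: Mon, 2069: Tue, 2070: Wed, 2071: Thu
Sundays: 2045, 2051, 2056, 2062.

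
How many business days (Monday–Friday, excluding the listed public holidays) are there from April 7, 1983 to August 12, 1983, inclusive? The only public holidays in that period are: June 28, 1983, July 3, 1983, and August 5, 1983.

90 business days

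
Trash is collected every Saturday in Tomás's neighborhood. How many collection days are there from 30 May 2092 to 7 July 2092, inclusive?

30 May 2092 is a Friday.
From 30 May 2092 to 7 July 2092 is 39 days inclusive.
39 = 7 × 5 + 4, so there are 5 full weeks plus 4 extra days.
Each full week contributes one Saturday: 5 so far.
The 4 extra days are Fri, Sat, Sun, Mon — 1 of them qualifies.
Total: 5 + 1 = 6.

6 Saturdays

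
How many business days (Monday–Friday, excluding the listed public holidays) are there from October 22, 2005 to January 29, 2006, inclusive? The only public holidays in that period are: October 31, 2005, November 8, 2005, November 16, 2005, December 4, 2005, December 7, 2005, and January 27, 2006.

October 22, 2005 is a Saturday.
The range spans 100 days (inclusive of both endpoints).
100 = 7 × 14 + 2, so there are 14 full weeks plus 2 extra days.
Each full week contributes 5 weekdays (Mon–Fri): 14 × 5 = 70.
The 2 extra days are Saturday, Sunday — none qualify.
Total: 70 + 0 = 70.
Holidays: October 31, 2005 (Mon); November 8, 2005 (Tue); November 16, 2005 (Wed); December 4, 2005 (Sun); December 7, 2005 (Wed); January 27, 2006 (Fri).
5 of the 6 holidays fall on weekdays; the rest are weekends and were already excluded.
Business days: 70 − 5 = 65.

65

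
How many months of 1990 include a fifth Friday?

A month has five Fridays exactly when Friday falls within its first (length − 28) days.
Jan: 31 days, starts Mon → 5 of Mon, Tue, Wed
Feb: 28 days, starts Thu → 5 of (none)
Mar: 31 days, starts Thu → 5 of Thu, Fri, Sat ✓
Apr: 30 days, starts Sun → 5 of Sun, Mon
May: 31 days, starts Tue → 5 of Tue, Wed, Thu
Jun: 30 days, starts Fri → 5 of Fri, Sat ✓
Jul: 31 days, starts Sun → 5 of Sun, Mon, Tue
Aug: 31 days, starts Wed → 5 of Wed, Thu, Fri ✓
Sep: 30 days, starts Sat → 5 of Sat, Sun
Oct: 31 days, starts Mon → 5 of Mon, Tue, Wed
Nov: 30 days, starts Thu → 5 of Thu, Fri ✓
Dec: 31 days, starts Sat → 5 of Sat, Sun, Mon
Months with five Fridays: Mar, Jun, Aug, Nov.

4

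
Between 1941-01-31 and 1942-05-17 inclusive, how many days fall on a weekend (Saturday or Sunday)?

136

1941-01-31 is a Friday.
From 1941-01-31 to 1942-05-17 is 472 days inclusive.
472 = 7 × 67 + 3, so there are 67 full weeks plus 3 extra days.
Each full week contributes 2 weekend days (Sat, Sun): 67 × 2 = 134.
The 3 extra days are Fri, Sat, Sun — 2 of them qualify.
Total: 134 + 2 = 136.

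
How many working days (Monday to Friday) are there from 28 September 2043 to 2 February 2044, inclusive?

92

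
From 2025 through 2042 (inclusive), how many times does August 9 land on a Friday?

2

Day of week of August 9 in each year:
2025: Sat, 2026: Sun, 2027: Mon, 2028: Wed, 2029: Thu, 2030: Fri ✓, 2031: Sat, 2032: Mon, 2033: Tue, 2034: Wed, 2035: Thu, 2036: Sat, 2037: Sun, 2038: Mon, 2039: Tue, 2040: Thu, 2041: Fri ✓, 2042: Sat
Fridays: 2030, 2041.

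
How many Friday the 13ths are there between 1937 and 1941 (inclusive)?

7

Friday-the-13ths by year:
1937: Aug
1938: May
1939: Jan, Oct
1940: Sep, Dec
1941: Jun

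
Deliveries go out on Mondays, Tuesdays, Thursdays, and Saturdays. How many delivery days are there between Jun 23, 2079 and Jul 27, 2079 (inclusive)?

Jun 23, 2079 is a Friday.
The range spans 35 days (inclusive of both endpoints).
35 = 7 × 5, so the span is exactly 5 full weeks.
Each full week contributes 4 days from the set (Mon, Tue, Thu, Sat): 5 × 4 = 20.
Total: 20.

20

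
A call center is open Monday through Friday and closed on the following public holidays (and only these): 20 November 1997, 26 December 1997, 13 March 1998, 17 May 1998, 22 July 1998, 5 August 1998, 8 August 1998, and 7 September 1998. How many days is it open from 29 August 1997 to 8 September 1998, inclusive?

262

29 August 1997 is a Friday.
That's 376 days from start to end, counting both.
376 = 7 × 53 + 5, so there are 53 full weeks plus 5 extra days.
Each full week contributes 5 weekdays (Mon–Fri): 53 × 5 = 265.
The 5 extra days are Fri, Sat, Sun, Mon, Tue — 3 of them qualify.
Total: 265 + 3 = 268.
Holidays: 20 November 1997 (Thu); 26 December 1997 (Fri); 13 March 1998 (Fri); 17 May 1998 (Sun); 22 July 1998 (Wed); 5 August 1998 (Wed); 8 August 1998 (Sat); 7 September 1998 (Mon).
6 of the 8 holidays fall on weekdays; the rest are weekends and were already excluded.
Business days: 268 − 6 = 262.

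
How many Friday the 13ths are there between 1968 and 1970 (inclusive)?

Friday-the-13ths by year:
1968: Sep, Dec
1969: Jun
1970: Feb, Mar, Nov

6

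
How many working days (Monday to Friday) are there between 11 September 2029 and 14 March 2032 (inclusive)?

11 September 2029 is a Tuesday.
That's 916 days from start to end, counting both.
916 = 7 × 130 + 6, so there are 130 full weeks plus 6 extra days.
Each full week contributes 5 weekdays (Mon–Fri): 130 × 5 = 650.
The 6 extra days are Tue, Wed, Thu, Fri, Sat, Sun — 4 of them qualify.
Total: 650 + 4 = 654.

654 weekdays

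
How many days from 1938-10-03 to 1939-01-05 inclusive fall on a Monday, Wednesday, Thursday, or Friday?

1938-10-03 is a Monday.
The range spans 95 days (inclusive of both endpoints).
95 = 7 × 13 + 4, so there are 13 full weeks plus 4 extra days.
Each full week contributes 4 days from the set (Mon, Wed, Thu, Fri): 13 × 4 = 52.
The 4 extra days are Mon, Tue, Wed, Thu — 3 of them qualify.
Total: 52 + 3 = 55.

55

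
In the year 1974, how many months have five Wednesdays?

4

A month has five Wednesdays exactly when Wednesday falls within its first (length − 28) days.
Jan: 31 days, starts Tue → 5 of Tue, Wed, Thu ✓
Feb: 28 days, starts Fri → 5 of (none)
Mar: 31 days, starts Fri → 5 of Fri, Sat, Sun
Apr: 30 days, starts Mon → 5 of Mon, Tue
May: 31 days, starts Wed → 5 of Wed, Thu, Fri ✓
Jun: 30 days, starts Sat → 5 of Sat, Sun
Jul: 31 days, starts Mon → 5 of Mon, Tue, Wed ✓
Aug: 31 days, starts Thu → 5 of Thu, Fri, Sat
Sep: 30 days, starts Sun → 5 of Sun, Mon
Oct: 31 days, starts Tue → 5 of Tue, Wed, Thu ✓
Nov: 30 days, starts Fri → 5 of Fri, Sat
Dec: 31 days, starts Sun → 5 of Sun, Mon, Tue
Months with five Wednesdays: Jan, May, Jul, Oct.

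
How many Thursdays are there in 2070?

1 January 2070 is a Wednesday.
The range spans 365 days (inclusive of both endpoints).
365 = 7 × 52 + 1, so there are 52 full weeks plus 1 extra day.
Each full week contributes one Thursday: 52 so far.
The 1 extra day is Wednesday — none qualify.
Total: 52 + 0 = 52.

52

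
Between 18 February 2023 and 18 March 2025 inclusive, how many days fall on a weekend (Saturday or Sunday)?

218

18 February 2023 is a Saturday.
That's 760 days from start to end, counting both.
760 = 7 × 108 + 4, so there are 108 full weeks plus 4 extra days.
Each full week contributes 2 weekend days (Sat, Sun): 108 × 2 = 216.
The 4 extra days are Saturday, Sunday, Monday, Tuesday — 2 of them qualify.
Total: 216 + 2 = 218.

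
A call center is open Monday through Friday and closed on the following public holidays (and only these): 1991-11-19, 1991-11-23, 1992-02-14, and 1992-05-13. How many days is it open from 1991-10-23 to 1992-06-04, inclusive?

159 business days

1991-10-23 is a Wednesday.
That's 226 days from start to end, counting both.
226 = 7 × 32 + 2, so there are 32 full weeks plus 2 extra days.
Each full week contributes 5 weekdays (Mon–Fri): 32 × 5 = 160.
The 2 extra days are Wednesday, Thursday — 2 of them qualify.
Total: 160 + 2 = 162.
Holidays: 1991-11-19 (Tue); 1991-11-23 (Sat); 1992-02-14 (Fri); 1992-05-13 (Wed).
3 of the 4 holidays fall on weekdays; the rest are weekends and were already excluded.
Business days: 162 − 3 = 159.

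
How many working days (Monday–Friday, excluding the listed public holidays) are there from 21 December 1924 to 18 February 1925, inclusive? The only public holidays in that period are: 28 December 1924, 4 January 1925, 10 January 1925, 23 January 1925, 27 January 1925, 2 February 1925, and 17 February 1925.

21 December 1924 is a Sunday.
From 21 December 1924 to 18 February 1925 is 60 days inclusive.
60 = 7 × 8 + 4, so there are 8 full weeks plus 4 extra days.
Each full week contributes 5 weekdays (Mon–Fri): 8 × 5 = 40.
The 4 extra days are Sunday, Monday, Tuesday, Wednesday — 3 of them qualify.
Total: 40 + 3 = 43.
Holidays: 28 December 1924 (Sun); 4 January 1925 (Sun); 10 January 1925 (Sat); 23 January 1925 (Fri); 27 January 1925 (Tue); 2 February 1925 (Mon); 17 February 1925 (Tue).
4 of the 7 holidays fall on weekdays; the rest are weekends and were already excluded.
Business days: 43 − 4 = 39.

39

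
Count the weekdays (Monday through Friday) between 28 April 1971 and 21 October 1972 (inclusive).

28 April 1971 is a Wednesday.
The range spans 543 days (inclusive of both endpoints).
543 = 7 × 77 + 4, so there are 77 full weeks plus 4 extra days.
Each full week contributes 5 weekdays (Mon–Fri): 77 × 5 = 385.
The 4 extra days are Wed, Thu, Fri, Sat — 3 of them qualify.
Total: 385 + 3 = 388.

388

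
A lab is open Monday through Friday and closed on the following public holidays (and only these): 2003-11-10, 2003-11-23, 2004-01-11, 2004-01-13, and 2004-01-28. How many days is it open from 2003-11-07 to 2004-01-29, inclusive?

57

2003-11-07 is a Friday.
From 2003-11-07 to 2004-01-29 is 84 days inclusive.
84 = 7 × 12, so the span is exactly 12 full weeks.
Each full week contributes 5 weekdays (Mon–Fri): 12 × 5 = 60.
Holidays: 2003-11-10 (Mon); 2003-11-23 (Sun); 2004-01-11 (Sun); 2004-01-13 (Tue); 2004-01-28 (Wed).
3 of the 5 holidays fall on weekdays; the rest are weekends and were already excluded.
Business days: 60 − 3 = 57.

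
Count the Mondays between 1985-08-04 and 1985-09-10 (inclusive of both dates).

1985-08-04 is a Sunday.
That's 38 days from start to end, counting both.
38 = 7 × 5 + 3, so there are 5 full weeks plus 3 extra days.
Each full week contributes one Monday: 5 so far.
The 3 extra days are Sunday, Monday, Tuesday — 1 of them qualifies.
Total: 5 + 1 = 6.

6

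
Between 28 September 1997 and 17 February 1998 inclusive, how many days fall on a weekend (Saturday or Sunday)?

41

28 September 1997 is a Sunday.
The range spans 143 days (inclusive of both endpoints).
143 = 7 × 20 + 3, so there are 20 full weeks plus 3 extra days.
Each full week contributes 2 weekend days (Sat, Sun): 20 × 2 = 40.
The 3 extra days are Sun, Mon, Tue — 1 of them qualifies.
Total: 40 + 1 = 41.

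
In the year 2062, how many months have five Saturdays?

A month has five Saturdays exactly when Saturday falls within its first (length − 28) days.
Jan: 31 days, starts Sun → 5 of Sun, Mon, Tue
Feb: 28 days, starts Wed → 5 of (none)
Mar: 31 days, starts Wed → 5 of Wed, Thu, Fri
Apr: 30 days, starts Sat → 5 of Sat, Sun ✓
May: 31 days, starts Mon → 5 of Mon, Tue, Wed
Jun: 30 days, starts Thu → 5 of Thu, Fri
Jul: 31 days, starts Sat → 5 of Sat, Sun, Mon ✓
Aug: 31 days, starts Tue → 5 of Tue, Wed, Thu
Sep: 30 days, starts Fri → 5 of Fri, Sat ✓
Oct: 31 days, starts Sun → 5 of Sun, Mon, Tue
Nov: 30 days, starts Wed → 5 of Wed, Thu
Dec: 31 days, starts Fri → 5 of Fri, Sat, Sun ✓
Months with five Saturdays: Apr, Jul, Sep, Dec.

4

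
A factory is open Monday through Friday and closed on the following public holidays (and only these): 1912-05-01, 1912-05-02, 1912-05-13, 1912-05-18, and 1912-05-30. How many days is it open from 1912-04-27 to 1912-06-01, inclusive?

1912-04-27 is a Saturday.
That's 36 days from start to end, counting both.
36 = 7 × 5 + 1, so there are 5 full weeks plus 1 extra day.
Each full week contributes 5 weekdays (Mon–Fri): 5 × 5 = 25.
The 1 extra day is Sat — none qualify.
Total: 25 + 0 = 25.
Holidays: 1912-05-01 (Wed); 1912-05-02 (Thu); 1912-05-13 (Mon); 1912-05-18 (Sat); 1912-05-30 (Thu).
4 of the 5 holidays fall on weekdays; the rest are weekends and were already excluded.
Business days: 25 − 4 = 21.

21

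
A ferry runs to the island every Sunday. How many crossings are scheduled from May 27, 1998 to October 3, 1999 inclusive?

71

May 27, 1998 is a Wednesday.
That's 495 days from start to end, counting both.
495 = 7 × 70 + 5, so there are 70 full weeks plus 5 extra days.
Each full week contributes one Sunday: 70 so far.
The 5 extra days are Wednesday, Thursday, Friday, Saturday, Sunday — 1 of them qualifies.
Total: 70 + 1 = 71.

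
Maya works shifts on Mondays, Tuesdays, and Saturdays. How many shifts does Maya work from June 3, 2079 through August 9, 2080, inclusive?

186

June 3, 2079 is a Saturday.
From June 3, 2079 to August 9, 2080 is 434 days inclusive.
434 = 7 × 62, so the span is exactly 62 full weeks.
Each full week contributes 3 days from the set (Mon, Tue, Sat): 62 × 3 = 186.
Total: 186.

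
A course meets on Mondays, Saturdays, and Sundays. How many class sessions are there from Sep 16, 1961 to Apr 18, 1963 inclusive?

249

Sep 16, 1961 is a Saturday.
That's 580 days from start to end, counting both.
580 = 7 × 82 + 6, so there are 82 full weeks plus 6 extra days.
Each full week contributes 3 days from the set (Mon, Sat, Sun): 82 × 3 = 246.
The 6 extra days are Sat, Sun, Mon, Tue, Wed, Thu — 3 of them qualify.
Total: 246 + 3 = 249.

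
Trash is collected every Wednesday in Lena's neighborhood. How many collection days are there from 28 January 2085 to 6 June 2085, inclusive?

19

28 January 2085 is a Sunday.
From 28 January 2085 to 6 June 2085 is 130 days inclusive.
130 = 7 × 18 + 4, so there are 18 full weeks plus 4 extra days.
Each full week contributes one Wednesday: 18 so far.
The 4 extra days are Sun, Mon, Tue, Wed — 1 of them qualifies.
Total: 18 + 1 = 19.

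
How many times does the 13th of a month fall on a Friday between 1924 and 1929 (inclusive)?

11

Friday-the-13ths by year:
1924: Jun
1925: Feb, Mar, Nov
1926: Aug
1927: May
1928: Jan, Apr, Jul
1929: Sep, Dec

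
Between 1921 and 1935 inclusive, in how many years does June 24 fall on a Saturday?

2

Day of week of June 24 in each year:
1921: Fri, 1922: Sat ✓, 1923: Sun, 1924: Tue, 1925: Wed, 1926: Thu, 1927: Fri, 1928: Sun, 1929: Mon, 1930: Tue, 1931: Wed, 1932: Fri, 1933: Sat ✓, 1934: Sun, 1935: Mon
Saturdays: 1922, 1933.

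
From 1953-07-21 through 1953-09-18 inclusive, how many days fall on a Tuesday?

1953-07-21 is a Tuesday.
The range spans 60 days (inclusive of both endpoints).
60 = 7 × 8 + 4, so there are 8 full weeks plus 4 extra days.
Each full week contributes one Tuesday: 8 so far.
The 4 extra days are Tuesday, Wednesday, Thursday, Friday — 1 of them qualifies.
Total: 8 + 1 = 9.

9 Tuesdays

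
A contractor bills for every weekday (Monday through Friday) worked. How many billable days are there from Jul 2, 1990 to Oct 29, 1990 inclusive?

Jul 2, 1990 is a Monday.
That's 120 days from start to end, counting both.
120 = 7 × 17 + 1, so there are 17 full weeks plus 1 extra day.
Each full week contributes 5 weekdays (Mon–Fri): 17 × 5 = 85.
The 1 extra day is Monday — 1 of them qualifies.
Total: 85 + 1 = 86.

86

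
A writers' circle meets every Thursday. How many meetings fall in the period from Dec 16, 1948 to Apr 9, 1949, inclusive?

17

Dec 16, 1948 is a Thursday.
The range spans 115 days (inclusive of both endpoints).
115 = 7 × 16 + 3, so there are 16 full weeks plus 3 extra days.
Each full week contributes one Thursday: 16 so far.
The 3 extra days are Thursday, Friday, Saturday — 1 of them qualifies.
Total: 16 + 1 = 17.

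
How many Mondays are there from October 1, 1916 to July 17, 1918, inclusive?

94 Mondays

October 1, 1916 is a Sunday.
From October 1, 1916 to July 17, 1918 is 655 days inclusive.
655 = 7 × 93 + 4, so there are 93 full weeks plus 4 extra days.
Each full week contributes one Monday: 93 so far.
The 4 extra days are Sunday, Monday, Tuesday, Wednesday — 1 of them qualifies.
Total: 93 + 1 = 94.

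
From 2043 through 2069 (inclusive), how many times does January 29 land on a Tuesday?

4

Day of week of January 29 in each year:
2043: Thu, 2044: Fri, 2045: Sun, 2046: Mon, 2047: Tue ✓, 2048: Wed, 2049: Fri, 2050: Sat, 2051: Sun, 2052: Mon, 2053: Wed, 2054: Thu, 2055: Fri, 2056: Sat, 2057: Mon, 2058: Tue ✓, 2059: Wed, 2060: Thu, 2061: Sat, 2062: Sun, 2063: Mon, 2064: Tue ✓, 2065: Thu, 2066: Fri, 2067: Sat, 2068: Sun, 2069: Tue ✓
Tuesdays: 2047, 2058, 2064, 2069.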